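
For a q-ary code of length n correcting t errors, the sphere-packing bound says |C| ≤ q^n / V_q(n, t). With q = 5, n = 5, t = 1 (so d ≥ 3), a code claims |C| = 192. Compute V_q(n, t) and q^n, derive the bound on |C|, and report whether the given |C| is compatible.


V_q(n, t) = 21, q^n = 3125, Hamming bound = 148, |C| = 192 > bound (violated).

Step 1: Compute V_q(n, t) = Σ_{j=0}^1 C(n, j) (q−1)^j.
  j = 0: C(5,0)·(4)^0 = 1·1 = 1.
  j = 1: C(5,1)·(4)^1 = 5·4 = 20.
  V_q(n, t) = 1 + 20 = 21.
Step 2: q^n = 5^5 = 3125.
Step 3: Hamming bound ⌊q^n / V_q(n,t)⌋ = ⌊3125/21⌋ = 148.
Step 4: Compare |C| = 192 to 148: violated.
The claimed |C| lies above the Hamming bound, so no 5-ary code of length 5 with d ≥ 3 can have 192 codewords.


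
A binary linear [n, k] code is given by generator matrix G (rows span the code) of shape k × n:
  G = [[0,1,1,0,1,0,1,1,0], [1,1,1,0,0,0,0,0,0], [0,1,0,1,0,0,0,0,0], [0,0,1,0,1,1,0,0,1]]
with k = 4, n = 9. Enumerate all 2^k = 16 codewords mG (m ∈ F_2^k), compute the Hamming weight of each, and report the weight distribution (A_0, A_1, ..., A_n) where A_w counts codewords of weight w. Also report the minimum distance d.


Weight distribution: A_0 = 1, A_2 = 1, A_3 = 2, A_4 = 2, A_5 = 6, A_6 = 3, A_8 = 1. Minimum distance d = 2.

Enumerate all 2^4 = 16 messages m ∈ F_2^4.
For each, compute codeword c = mG in F_2^9, then tally its weight.
  m = 0000 → c = 000000000, weight = 0.
  m = 1000 → c = 011010110, weight = 5.
  m = 0100 → c = 111000000, weight = 3.
  m = 1100 → c = 100010110, weight = 4.
  m = 0010 → c = 010100000, weight = 2.
  m = 1010 → c = 001110110, weight = 5.
  m = 0110 → c = 101100000, weight = 3.
  m = 1110 → c = 110110110, weight = 6.
  m = 0001 → c = 001011001, weight = 4.
  m = 1001 → c = 010001111, weight = 5.
  m = 0101 → c = 110011001, weight = 5.
  m = 1101 → c = 101001111, weight = 6.
  m = 0011 → c = 011111001, weight = 6.
  m = 1011 → c = 000101111, weight = 5.
  m = 0111 → c = 100111001, weight = 5.
  m = 1111 → c = 111101111, weight = 8.
Tally weights:
  weight 0: 1 codewords.
  weight 2: 1 codewords.
  weight 3: 2 codewords.
  weight 4: 2 codewords.
  weight 5: 6 codewords.
  weight 6: 3 codewords.
  weight 8: 1 codewords.
Minimum distance d = smallest w > 0 with A_w > 0 = 2.
Sanity: Σ A_w = 16 = 2^4 = 16 ✓.


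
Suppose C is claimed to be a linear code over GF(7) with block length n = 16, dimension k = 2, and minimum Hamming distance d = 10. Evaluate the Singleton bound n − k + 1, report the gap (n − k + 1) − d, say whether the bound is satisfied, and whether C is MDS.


Singleton RHS = n − k + 1 = 15, slack = 5, bound satisfied, not MDS.

Singleton bound: d ≤ n − k + 1.
Here n = 16, k = 2, so n − k + 1 = 15.
Given d = 10, check d ≤ 15: YES.
Slack = (n − k + 1) − d = 5.
The code is NOT MDS (slack = 5 > 0).
Description: the claimed parameters are [16, 2, 10]_7; such a code would be non-MDS.


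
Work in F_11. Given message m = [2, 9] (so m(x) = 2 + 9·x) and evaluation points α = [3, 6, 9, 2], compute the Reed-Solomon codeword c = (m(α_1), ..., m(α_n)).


c = [7, 1, 6, 9]

Message polynomial: m(x) = 2 + 9·x (mod 11).
For each evaluation point α_i, compute m(α_i) mod 11:
  α_1 = 3: Horner steps 9 → 7, so m(3) = 7.
  α_2 = 6: Horner steps 9 → 1, so m(6) = 1.
  α_3 = 9: Horner steps 9 → 6, so m(9) = 6.
  α_4 = 2: Horner steps 9 → 9, so m(2) = 9.
Codeword c = [7, 1, 6, 9] ∈ F_11^4.


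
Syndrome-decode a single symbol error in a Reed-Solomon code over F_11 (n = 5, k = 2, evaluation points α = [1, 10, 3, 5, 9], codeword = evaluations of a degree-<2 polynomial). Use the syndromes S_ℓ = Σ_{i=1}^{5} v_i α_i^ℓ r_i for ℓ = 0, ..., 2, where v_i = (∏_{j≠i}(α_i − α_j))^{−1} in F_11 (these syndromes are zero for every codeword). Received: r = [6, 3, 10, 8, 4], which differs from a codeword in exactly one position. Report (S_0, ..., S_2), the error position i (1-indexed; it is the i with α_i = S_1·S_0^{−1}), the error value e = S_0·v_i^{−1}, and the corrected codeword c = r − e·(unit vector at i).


S = (4, 4, 4), error at position 1, error magnitude e = 5, c = [1, 3, 10, 8, 4].

Step 1: column multipliers v_i = (∏_{j≠i}(α_i − α_j))^{−1} mod 11.
  i = 1 (α = 1): (1−10)(1−3)(1−5)(1−9) = (−9)·(−2)·(−4)·(−8) = 576 ≡ 4, so v_1 = 4^{−1} = 3 (mod 11).
  i = 2 (α = 10): (10−1)(10−3)(10−5)(10−9) = 9·7·5·1 = 315 ≡ 7, so v_2 = 7^{−1} = 8 (mod 11).
  i = 3 (α = 3): (3−1)(3−10)(3−5)(3−9) = 2·(−7)·(−2)·(−6) = −168 ≡ 8, so v_3 = 8^{−1} = 7 (mod 11).
  i = 4 (α = 5): (5−1)(5−10)(5−3)(5−9) = 4·(−5)·2·(−4) = 160 ≡ 6, so v_4 = 6^{−1} = 2 (mod 11).
  i = 5 (α = 9): (9−1)(9−10)(9−3)(9−5) = 8·(−1)·6·4 = −192 ≡ 6, so v_5 = 6^{−1} = 2 (mod 11).
  v = [3, 8, 7, 2, 2].
Step 2: syndromes of r = [6, 3, 10, 8, 4] (all sums mod 11).
  S_0 = Σ v_i r_i = 3·6 + 8·3 + 7·10 + 2·8 + 2·4 = 136 ≡ 4.
  S_1 = Σ v_i α_i r_i = 3·1·6 + 8·10·3 + 7·3·10 + 2·5·8 + 2·9·4 = 620 ≡ 4.
  α_i^2 mod 11 = [1, 1, 9, 3, 4].
  S_2 = Σ v_i α_i^2 r_i = 3·1·6 + 8·1·3 + 7·9·10 + 2·3·8 + 2·4·4 = 752 ≡ 4.
  S = (4, 4, 4) ≠ 0, so r is not a codeword (an error is present).
Step 3: locate the error. For a single error e at position i, S_ℓ = v_i·e·α_i^ℓ, so α_err = S_1/S_0.
  S_0^{−1} = 4^{−1} = 3 (mod 11), so α_err = 4·3 = 12 ≡ 1 = α_1. Error position i = 1.
  Consistency check: S_2/S_1 = 4·3 = 12 ≡ 1 = α_err ✓ (single-error assumption holds).
Step 4: error magnitude e = S_0/v_1 = S_0·∏_{j≠1}(α_1 − α_j) = 4·4 = 16 ≡ 5 (mod 11).
Step 5: correct position 1: c_1 = r_1 − e = 6 − 5 ≡ 1 (mod 11). Hence c = [1, 3, 10, 8, 4].
  Check: interpolating c through the α_i gives m(x) = 2 + 10·x (degree < 2) with m(α_i) = c_i for every i, so c is indeed a codeword.


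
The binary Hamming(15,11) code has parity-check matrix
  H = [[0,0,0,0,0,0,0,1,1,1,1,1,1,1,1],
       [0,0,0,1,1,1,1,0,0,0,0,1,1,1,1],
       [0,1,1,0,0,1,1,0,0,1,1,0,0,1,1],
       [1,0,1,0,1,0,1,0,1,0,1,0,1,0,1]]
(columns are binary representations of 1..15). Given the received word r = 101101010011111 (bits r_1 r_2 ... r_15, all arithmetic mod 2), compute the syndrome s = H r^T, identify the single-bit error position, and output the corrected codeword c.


s = (0, 0, 1, 1)^T, error position = 3, corrected codeword c = 100101010011111

Compute s = H r^T mod 2 one row at a time:
  s_1 = 1 + 0 + 0 + 1 + 1 + 1 + 1 + 1 = 6 ≡ 0 (mod 2).
  s_2 = 1 + 0 + 1 + 0 + 1 + 1 + 1 + 1 = 6 ≡ 0 (mod 2).
  s_3 = 0 + 1 + 1 + 0 + 0 + 1 + 1 + 1 = 5 ≡ 1 (mod 2).
  s_4 = 1 + 1 + 0 + 0 + 0 + 1 + 1 + 1 = 5 ≡ 1 (mod 2).
s = (0, 0, 1, 1)^T — this equals column 3 of H (binary 0011), so error is at position 3.
Correct: flip bit 3 of r = 101101010011111 to get c = 100101010011111.


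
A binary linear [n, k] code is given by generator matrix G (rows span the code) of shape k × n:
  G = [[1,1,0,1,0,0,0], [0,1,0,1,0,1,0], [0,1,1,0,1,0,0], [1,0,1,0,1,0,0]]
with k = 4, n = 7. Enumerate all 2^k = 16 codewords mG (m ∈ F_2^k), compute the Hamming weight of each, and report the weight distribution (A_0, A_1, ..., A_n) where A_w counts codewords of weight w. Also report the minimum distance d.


Weight distribution: A_0 = 1, A_1 = 1, A_2 = 3, A_3 = 6, A_4 = 3, A_5 = 1, A_6 = 1. Minimum distance d = 1.

Enumerate all 2^4 = 16 messages m ∈ F_2^4.
For each, compute codeword c = mG in F_2^7, then tally its weight.
  m = 0000 → c = 0000000, weight = 0.
  m = 1000 → c = 1101000, weight = 3.
  m = 0100 → c = 0101010, weight = 3.
  m = 1100 → c = 1000010, weight = 2.
  m = 0010 → c = 0110100, weight = 3.
  m = 1010 → c = 1011100, weight = 4.
  m = 0110 → c = 0011110, weight = 4.
  m = 1110 → c = 1110110, weight = 5.
  m = 0001 → c = 1010100, weight = 3.
  m = 1001 → c = 0111100, weight = 4.
  m = 0101 → c = 1111110, weight = 6.
  m = 1101 → c = 0010110, weight = 3.
  m = 0011 → c = 1100000, weight = 2.
  m = 1011 → c = 0001000, weight = 1.
  m = 0111 → c = 1001010, weight = 3.
  m = 1111 → c = 0100010, weight = 2.
Tally weights:
  weight 0: 1 codewords.
  weight 1: 1 codewords.
  weight 2: 3 codewords.
  weight 3: 6 codewords.
  weight 4: 3 codewords.
  weight 5: 1 codewords.
  weight 6: 1 codewords.
Minimum distance d = smallest w > 0 with A_w > 0 = 1.
Sanity: Σ A_w = 16 = 2^4 = 16 ✓.


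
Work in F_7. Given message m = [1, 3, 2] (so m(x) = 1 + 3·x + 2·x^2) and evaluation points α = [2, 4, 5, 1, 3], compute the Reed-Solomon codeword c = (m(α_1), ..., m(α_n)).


c = [1, 3, 3, 6, 0]

Message polynomial: m(x) = 1 + 3·x + 2·x^2 (mod 7).
For each evaluation point α_i, compute m(α_i) mod 7:
  α_1 = 2: Horner steps 2 → 0 → 1, so m(2) = 1.
  α_2 = 4: Horner steps 2 → 4 → 3, so m(4) = 3.
  α_3 = 5: Horner steps 2 → 6 → 3, so m(5) = 3.
  α_4 = 1: Horner steps 2 → 5 → 6, so m(1) = 6.
  α_5 = 3: Horner steps 2 → 2 → 0, so m(3) = 0.
Codeword c = [1, 3, 3, 6, 0] ∈ F_7^5.


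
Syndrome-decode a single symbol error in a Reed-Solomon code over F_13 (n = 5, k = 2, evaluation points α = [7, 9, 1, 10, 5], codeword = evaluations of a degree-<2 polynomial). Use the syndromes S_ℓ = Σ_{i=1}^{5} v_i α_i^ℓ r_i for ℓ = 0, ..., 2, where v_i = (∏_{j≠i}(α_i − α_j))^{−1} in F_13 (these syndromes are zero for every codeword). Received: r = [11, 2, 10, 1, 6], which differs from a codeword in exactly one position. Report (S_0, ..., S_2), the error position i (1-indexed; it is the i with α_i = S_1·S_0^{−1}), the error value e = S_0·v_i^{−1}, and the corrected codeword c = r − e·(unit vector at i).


S = (1, 7, 10), error at position 1, error magnitude e = 7, c = [4, 2, 10, 1, 6].

Step 1: column multipliers v_i = (∏_{j≠i}(α_i − α_j))^{−1} mod 13.
  i = 1 (α = 7): (7−9)(7−1)(7−10)(7−5) = (−2)·6·(−3)·2 = 72 ≡ 7, so v_1 = 7^{−1} = 2 (mod 13).
  i = 2 (α = 9): (9−7)(9−1)(9−10)(9−5) = 2·8·(−1)·4 = −64 ≡ 1, so v_2 = 1^{−1} = 1 (mod 13).
  i = 3 (α = 1): (1−7)(1−9)(1−10)(1−5) = (−6)·(−8)·(−9)·(−4) = 1728 ≡ 12, so v_3 = 12^{−1} = 12 (mod 13).
  i = 4 (α = 10): (10−7)(10−9)(10−1)(10−5) = 3·1·9·5 = 135 ≡ 5, so v_4 = 5^{−1} = 8 (mod 13).
  i = 5 (α = 5): (5−7)(5−9)(5−1)(5−10) = (−2)·(−4)·4·(−5) = −160 ≡ 9, so v_5 = 9^{−1} = 3 (mod 13).
  v = [2, 1, 12, 8, 3].
Step 2: syndromes of r = [11, 2, 10, 1, 6] (all sums mod 13).
  S_0 = Σ v_i r_i = 2·11 + 1·2 + 12·10 + 8·1 + 3·6 = 170 ≡ 1.
  S_1 = Σ v_i α_i r_i = 2·7·11 + 1·9·2 + 12·1·10 + 8·10·1 + 3·5·6 = 462 ≡ 7.
  α_i^2 mod 13 = [10, 3, 1, 9, 12].
  S_2 = Σ v_i α_i^2 r_i = 2·10·11 + 1·3·2 + 12·1·10 + 8·9·1 + 3·12·6 = 634 ≡ 10.
  S = (1, 7, 10) ≠ 0, so r is not a codeword (an error is present).
Step 3: locate the error. For a single error e at position i, S_ℓ = v_i·e·α_i^ℓ, so α_err = S_1/S_0.
  S_0^{−1} = 1^{−1} = 1 (mod 13), so α_err = 7·1 = 7 ≡ 7 = α_1. Error position i = 1.
  Consistency check: S_2/S_1 = 10·2 = 20 ≡ 7 = α_err ✓ (single-error assumption holds).
Step 4: error magnitude e = S_0/v_1 = S_0·∏_{j≠1}(α_1 − α_j) = 1·7 = 7 ≡ 7 (mod 13).
Step 5: correct position 1: c_1 = r_1 − e = 11 − 7 ≡ 4 (mod 13). Hence c = [4, 2, 10, 1, 6].
  Check: interpolating c through the α_i gives m(x) = 11 + 12·x (degree < 2) with m(α_i) = c_i for every i, so c is indeed a codeword.


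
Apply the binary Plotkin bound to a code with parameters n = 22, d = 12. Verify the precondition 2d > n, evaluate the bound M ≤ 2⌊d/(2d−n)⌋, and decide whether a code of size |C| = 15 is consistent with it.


Plotkin bound M ≤ 12; given |C| = 15 > bound (violated).

Check applicability: 2d = 24, n = 22.
2d − n = 2 > 0, so Plotkin applies.
Compute d/(2d−n) = 12/2 ≈ 6.0000.
⌊d/(2d−n)⌋ = 6.
Plotkin bound: M ≤ 2·6 = 12.
Given |C| = 15, check: VIOLATED.
This |C| is above the Plotkin bound, so no binary code with n = 22, d = 12 and 15 codewords exists.


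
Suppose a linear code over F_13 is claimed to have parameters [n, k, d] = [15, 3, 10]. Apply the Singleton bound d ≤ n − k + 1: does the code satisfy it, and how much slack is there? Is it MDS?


Singleton RHS = n − k + 1 = 13, slack = 3, bound satisfied, not MDS.

Singleton bound: d ≤ n − k + 1.
Here n = 15, k = 3, so n − k + 1 = 13.
Given d = 10, check d ≤ 13: YES.
Slack = (n − k + 1) − d = 3.
The code is NOT MDS (slack = 3 > 0).
Description: the claimed parameters are [15, 3, 10]_13; such a code would be non-MDS.


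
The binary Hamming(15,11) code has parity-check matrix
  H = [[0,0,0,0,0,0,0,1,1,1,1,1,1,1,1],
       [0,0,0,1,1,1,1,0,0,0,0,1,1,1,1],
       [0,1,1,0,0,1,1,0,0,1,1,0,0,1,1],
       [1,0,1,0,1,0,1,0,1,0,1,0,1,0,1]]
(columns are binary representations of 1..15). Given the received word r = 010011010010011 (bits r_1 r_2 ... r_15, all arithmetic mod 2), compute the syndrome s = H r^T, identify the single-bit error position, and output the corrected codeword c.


s = (0, 0, 1, 1)^T, error position = 3, corrected codeword c = 011011010010011

Compute s = H r^T mod 2 one row at a time:
  s_1 = 1 + 0 + 0 + 1 + 0 + 0 + 1 + 1 = 4 ≡ 0 (mod 2).
  s_2 = 0 + 1 + 1 + 0 + 0 + 0 + 1 + 1 = 4 ≡ 0 (mod 2).
  s_3 = 1 + 0 + 1 + 0 + 0 + 1 + 1 + 1 = 5 ≡ 1 (mod 2).
  s_4 = 0 + 0 + 1 + 0 + 0 + 1 + 0 + 1 = 3 ≡ 1 (mod 2).
s = (0, 0, 1, 1)^T — this equals column 3 of H (binary 0011), so error is at position 3.
Correct: flip bit 3 of r = 010011010010011 to get c = 011011010010011.


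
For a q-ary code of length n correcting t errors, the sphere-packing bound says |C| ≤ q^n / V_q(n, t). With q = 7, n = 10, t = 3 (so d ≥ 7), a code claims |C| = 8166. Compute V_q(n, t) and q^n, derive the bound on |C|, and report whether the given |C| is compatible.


V_q(n, t) = 27601, q^n = 282475249, Hamming bound = 10234, |C| = 8166 ≤ bound (satisfied).

Step 1: Compute V_q(n, t) = Σ_{j=0}^3 C(n, j) (q−1)^j.
  j = 0: C(10,0)·(6)^0 = 1·1 = 1.
  j = 1: C(10,1)·(6)^1 = 10·6 = 60.
  j = 2: C(10,2)·(6)^2 = 45·36 = 1620.
  j = 3: C(10,3)·(6)^3 = 120·216 = 25920.
  V_q(n, t) = 1 + 60 + 1620 + 25920 = 27601.
Step 2: q^n = 7^10 = 282475249.
Step 3: Hamming bound ⌊q^n / V_q(n,t)⌋ = ⌊282475249/27601⌋ = 10234.
Step 4: Compare |C| = 8166 to 10234: satisfied.
The claimed |C| lies below the Hamming bound.


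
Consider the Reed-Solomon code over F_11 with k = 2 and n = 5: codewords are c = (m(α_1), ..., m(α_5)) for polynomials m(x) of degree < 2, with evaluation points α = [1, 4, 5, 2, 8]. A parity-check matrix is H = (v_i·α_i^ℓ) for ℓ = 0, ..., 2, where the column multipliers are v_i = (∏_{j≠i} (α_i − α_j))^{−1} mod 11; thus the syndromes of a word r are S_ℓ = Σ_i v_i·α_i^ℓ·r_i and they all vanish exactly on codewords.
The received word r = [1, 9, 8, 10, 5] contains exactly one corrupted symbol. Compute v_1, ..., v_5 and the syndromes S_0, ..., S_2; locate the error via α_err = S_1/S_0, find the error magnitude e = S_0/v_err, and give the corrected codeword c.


S = (4, 8, 5), error at position 4, error magnitude e = 10, c = [1, 9, 8, 0, 5].

Step 1: column multipliers v_i = (∏_{j≠i}(α_i − α_j))^{−1} mod 11.
  i = 1 (α = 1): (1−4)(1−5)(1−2)(1−8) = (−3)·(−4)·(−1)·(−7) = 84 ≡ 7, so v_1 = 7^{−1} = 8 (mod 11).
  i = 2 (α = 4): (4−1)(4−5)(4−2)(4−8) = 3·(−1)·2·(−4) = 24 ≡ 2, so v_2 = 2^{−1} = 6 (mod 11).
  i = 3 (α = 5): (5−1)(5−4)(5−2)(5−8) = 4·1·3·(−3) = −36 ≡ 8, so v_3 = 8^{−1} = 7 (mod 11).
  i = 4 (α = 2): (2−1)(2−4)(2−5)(2−8) = 1·(−2)·(−3)·(−6) = −36 ≡ 8, so v_4 = 8^{−1} = 7 (mod 11).
  i = 5 (α = 8): (8−1)(8−4)(8−5)(8−2) = 7·4·3·6 = 504 ≡ 9, so v_5 = 9^{−1} = 5 (mod 11).
  v = [8, 6, 7, 7, 5].
Step 2: syndromes of r = [1, 9, 8, 10, 5] (all sums mod 11).
  S_0 = Σ v_i r_i = 8·1 + 6·9 + 7·8 + 7·10 + 5·5 = 213 ≡ 4.
  S_1 = Σ v_i α_i r_i = 8·1·1 + 6·4·9 + 7·5·8 + 7·2·10 + 5·8·5 = 844 ≡ 8.
  α_i^2 mod 11 = [1, 5, 3, 4, 9].
  S_2 = Σ v_i α_i^2 r_i = 8·1·1 + 6·5·9 + 7·3·8 + 7·4·10 + 5·9·5 = 951 ≡ 5.
  S = (4, 8, 5) ≠ 0, so r is not a codeword (an error is present).
Step 3: locate the error. For a single error e at position i, S_ℓ = v_i·e·α_i^ℓ, so α_err = S_1/S_0.
  S_0^{−1} = 4^{−1} = 3 (mod 11), so α_err = 8·3 = 24 ≡ 2 = α_4. Error position i = 4.
  Consistency check: S_2/S_1 = 5·7 = 35 ≡ 2 = α_err ✓ (single-error assumption holds).
Step 4: error magnitude e = S_0/v_4 = S_0·∏_{j≠4}(α_4 − α_j) = 4·8 = 32 ≡ 10 (mod 11).
Step 5: correct position 4: c_4 = r_4 − e = 10 − 10 ≡ 0 (mod 11). Hence c = [1, 9, 8, 0, 5].
  Check: interpolating c through the α_i gives m(x) = 2 + 10·x (degree < 2) with m(α_i) = c_i for every i, so c is indeed a codeword.


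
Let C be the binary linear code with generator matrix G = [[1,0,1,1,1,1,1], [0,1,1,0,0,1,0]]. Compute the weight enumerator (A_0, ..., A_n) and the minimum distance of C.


Weight distribution: A_0 = 1, A_3 = 1, A_5 = 1, A_6 = 1. Minimum distance d = 3.

Enumerate all 2^2 = 4 messages m ∈ F_2^2.
For each, compute codeword c = mG in F_2^7, then tally its weight.
  m = 00 → c = 0000000, weight = 0.
  m = 10 → c = 1011111, weight = 6.
  m = 01 → c = 0110010, weight = 3.
  m = 11 → c = 1101101, weight = 5.
Tally weights:
  weight 0: 1 codewords.
  weight 3: 1 codewords.
  weight 5: 1 codewords.
  weight 6: 1 codewords.
Minimum distance d = smallest w > 0 with A_w > 0 = 3.
Sanity: Σ A_w = 4 = 2^2 = 4 ✓.


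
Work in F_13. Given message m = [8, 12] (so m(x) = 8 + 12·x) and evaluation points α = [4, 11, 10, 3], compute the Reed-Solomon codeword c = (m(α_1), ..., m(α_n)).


c = [4, 10, 11, 5]

Message polynomial: m(x) = 8 + 12·x (mod 13).
For each evaluation point α_i, compute m(α_i) mod 13:
  α_1 = 4: Horner steps 12 → 4, so m(4) = 4.
  α_2 = 11: Horner steps 12 → 10, so m(11) = 10.
  α_3 = 10: Horner steps 12 → 11, so m(10) = 11.
  α_4 = 3: Horner steps 12 → 5, so m(3) = 5.
Codeword c = [4, 10, 11, 5] ∈ F_13^4.


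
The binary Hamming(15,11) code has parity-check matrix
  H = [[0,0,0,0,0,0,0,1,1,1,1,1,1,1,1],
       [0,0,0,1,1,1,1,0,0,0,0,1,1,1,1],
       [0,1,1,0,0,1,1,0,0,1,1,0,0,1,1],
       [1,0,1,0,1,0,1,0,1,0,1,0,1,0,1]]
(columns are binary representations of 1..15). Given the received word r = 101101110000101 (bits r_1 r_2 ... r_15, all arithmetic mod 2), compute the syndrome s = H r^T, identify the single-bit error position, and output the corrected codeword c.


s = (1, 1, 0, 1)^T, error position = 13, corrected codeword c = 101101110000001

Compute s = H r^T mod 2 one row at a time:
  s_1 = 1 + 0 + 0 + 0 + 0 + 1 + 0 + 1 = 3 ≡ 1 (mod 2).
  s_2 = 1 + 0 + 1 + 1 + 0 + 1 + 0 + 1 = 5 ≡ 1 (mod 2).
  s_3 = 0 + 1 + 1 + 1 + 0 + 0 + 0 + 1 = 4 ≡ 0 (mod 2).
  s_4 = 1 + 1 + 0 + 1 + 0 + 0 + 1 + 1 = 5 ≡ 1 (mod 2).
s = (1, 1, 0, 1)^T — this equals column 13 of H (binary 1101), so error is at position 13.
Correct: flip bit 13 of r = 101101110000101 to get c = 101101110000001.


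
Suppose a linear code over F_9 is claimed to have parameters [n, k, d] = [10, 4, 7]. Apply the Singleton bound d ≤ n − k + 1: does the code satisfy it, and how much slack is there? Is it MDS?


Singleton RHS = n − k + 1 = 7, slack = 0, bound satisfied, MDS.

Singleton bound: d ≤ n − k + 1.
Here n = 10, k = 4, so n − k + 1 = 7.
Given d = 7, check d ≤ 7: YES.
Slack = (n − k + 1) − d = 0.
The code is MDS (slack = 0).
Description: the claimed parameters are [10, 4, 7]_9; such a code would be MDS (meets Singleton bound).


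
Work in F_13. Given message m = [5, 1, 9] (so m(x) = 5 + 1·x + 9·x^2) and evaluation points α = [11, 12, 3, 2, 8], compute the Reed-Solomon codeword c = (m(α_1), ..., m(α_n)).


c = [0, 0, 11, 4, 4]

Message polynomial: m(x) = 5 + 1·x + 9·x^2 (mod 13).
For each evaluation point α_i, compute m(α_i) mod 13:
  α_1 = 11: Horner steps 9 → 9 → 0, so m(11) = 0.
  α_2 = 12: Horner steps 9 → 5 → 0, so m(12) = 0.
  α_3 = 3: Horner steps 9 → 2 → 11, so m(3) = 11.
  α_4 = 2: Horner steps 9 → 6 → 4, so m(2) = 4.
  α_5 = 8: Horner steps 9 → 8 → 4, so m(8) = 4.
Codeword c = [0, 0, 11, 4, 4] ∈ F_13^5.


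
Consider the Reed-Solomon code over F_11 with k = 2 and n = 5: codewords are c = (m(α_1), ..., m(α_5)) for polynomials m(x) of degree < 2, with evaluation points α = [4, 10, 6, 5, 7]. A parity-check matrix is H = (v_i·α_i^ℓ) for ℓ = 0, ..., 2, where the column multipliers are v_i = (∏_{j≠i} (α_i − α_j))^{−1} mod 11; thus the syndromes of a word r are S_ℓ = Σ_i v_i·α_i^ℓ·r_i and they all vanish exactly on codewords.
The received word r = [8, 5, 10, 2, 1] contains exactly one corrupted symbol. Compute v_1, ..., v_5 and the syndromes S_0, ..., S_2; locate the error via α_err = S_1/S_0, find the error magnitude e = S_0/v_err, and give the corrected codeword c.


S = (10, 5, 8), error at position 3, error magnitude e = 3, c = [8, 5, 7, 2, 1].

Step 1: column multipliers v_i = (∏_{j≠i}(α_i − α_j))^{−1} mod 11.
  i = 1 (α = 4): (4−10)(4−6)(4−5)(4−7) = (−6)·(−2)·(−1)·(−3) = 36 ≡ 3, so v_1 = 3^{−1} = 4 (mod 11).
  i = 2 (α = 10): (10−4)(10−6)(10−5)(10−7) = 6·4·5·3 = 360 ≡ 8, so v_2 = 8^{−1} = 7 (mod 11).
  i = 3 (α = 6): (6−4)(6−10)(6−5)(6−7) = 2·(−4)·1·(−1) = 8 ≡ 8, so v_3 = 8^{−1} = 7 (mod 11).
  i = 4 (α = 5): (5−4)(5−10)(5−6)(5−7) = 1·(−5)·(−1)·(−2) = −10 ≡ 1, so v_4 = 1^{−1} = 1 (mod 11).
  i = 5 (α = 7): (7−4)(7−10)(7−6)(7−5) = 3·(−3)·1·2 = −18 ≡ 4, so v_5 = 4^{−1} = 3 (mod 11).
  v = [4, 7, 7, 1, 3].
Step 2: syndromes of r = [8, 5, 10, 2, 1] (all sums mod 11).
  S_0 = Σ v_i r_i = 4·8 + 7·5 + 7·10 + 1·2 + 3·1 = 142 ≡ 10.
  S_1 = Σ v_i α_i r_i = 4·4·8 + 7·10·5 + 7·6·10 + 1·5·2 + 3·7·1 = 929 ≡ 5.
  α_i^2 mod 11 = [5, 1, 3, 3, 5].
  S_2 = Σ v_i α_i^2 r_i = 4·5·8 + 7·1·5 + 7·3·10 + 1·3·2 + 3·5·1 = 426 ≡ 8.
  S = (10, 5, 8) ≠ 0, so r is not a codeword (an error is present).
Step 3: locate the error. For a single error e at position i, S_ℓ = v_i·e·α_i^ℓ, so α_err = S_1/S_0.
  S_0^{−1} = 10^{−1} = 10 (mod 11), so α_err = 5·10 = 50 ≡ 6 = α_3. Error position i = 3.
  Consistency check: S_2/S_1 = 8·9 = 72 ≡ 6 = α_err ✓ (single-error assumption holds).
Step 4: error magnitude e = S_0/v_3 = S_0·∏_{j≠3}(α_3 − α_j) = 10·8 = 80 ≡ 3 (mod 11).
Step 5: correct position 3: c_3 = r_3 − e = 10 − 3 ≡ 7 (mod 11). Hence c = [8, 5, 7, 2, 1].
  Check: interpolating c through the α_i gives m(x) = 10 + 5·x (degree < 2) with m(α_i) = c_i for every i, so c is indeed a codeword.


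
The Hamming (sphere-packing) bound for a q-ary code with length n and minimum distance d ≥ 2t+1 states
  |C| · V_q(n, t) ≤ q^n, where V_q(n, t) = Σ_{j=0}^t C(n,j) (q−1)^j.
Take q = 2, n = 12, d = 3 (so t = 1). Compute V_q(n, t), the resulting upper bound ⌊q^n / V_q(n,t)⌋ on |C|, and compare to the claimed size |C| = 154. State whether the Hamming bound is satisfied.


V_q(n, t) = 13, q^n = 4096, Hamming bound = 315, |C| = 154 ≤ bound (satisfied).

Step 1: Compute V_q(n, t) = Σ_{j=0}^1 C(n, j) (q−1)^j.
  j = 0: C(12,0)·(1)^0 = 1·1 = 1.
  j = 1: C(12,1)·(1)^1 = 12·1 = 12.
  V_q(n, t) = 1 + 12 = 13.
Step 2: q^n = 2^12 = 4096.
Step 3: Hamming bound ⌊q^n / V_q(n,t)⌋ = ⌊4096/13⌋ = 315.
Step 4: Compare |C| = 154 to 315: satisfied.
The claimed |C| lies below the Hamming bound.


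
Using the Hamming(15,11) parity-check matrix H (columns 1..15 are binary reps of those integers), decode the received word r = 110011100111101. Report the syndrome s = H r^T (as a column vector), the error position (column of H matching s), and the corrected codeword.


s = (1, 0, 0, 0)^T, error position = 8, corrected codeword c = 110011110111101

Compute s = H r^T mod 2 one row at a time:
  s_1 = 0 + 0 + 1 + 1 + 1 + 1 + 0 + 1 = 5 ≡ 1 (mod 2).
  s_2 = 0 + 1 + 1 + 1 + 1 + 1 + 0 + 1 = 6 ≡ 0 (mod 2).
  s_3 = 1 + 0 + 1 + 1 + 1 + 1 + 0 + 1 = 6 ≡ 0 (mod 2).
  s_4 = 1 + 0 + 1 + 1 + 0 + 1 + 1 + 1 = 6 ≡ 0 (mod 2).
s = (1, 0, 0, 0)^T — this equals column 8 of H (binary 1000), so error is at position 8.
Correct: flip bit 8 of r = 110011100111101 to get c = 110011110111101.


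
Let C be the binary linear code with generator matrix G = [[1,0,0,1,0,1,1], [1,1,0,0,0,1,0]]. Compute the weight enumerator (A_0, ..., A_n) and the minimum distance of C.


Weight distribution: A_0 = 1, A_3 = 2, A_4 = 1. Minimum distance d = 3.

Enumerate all 2^2 = 4 messages m ∈ F_2^2.
For each, compute codeword c = mG in F_2^7, then tally its weight.
  m = 00 → c = 0000000, weight = 0.
  m = 10 → c = 1001011, weight = 4.
  m = 01 → c = 1100010, weight = 3.
  m = 11 → c = 0101001, weight = 3.
Tally weights:
  weight 0: 1 codewords.
  weight 3: 2 codewords.
  weight 4: 1 codewords.
Minimum distance d = smallest w > 0 with A_w > 0 = 3.
Sanity: Σ A_w = 4 = 2^2 = 4 ✓.


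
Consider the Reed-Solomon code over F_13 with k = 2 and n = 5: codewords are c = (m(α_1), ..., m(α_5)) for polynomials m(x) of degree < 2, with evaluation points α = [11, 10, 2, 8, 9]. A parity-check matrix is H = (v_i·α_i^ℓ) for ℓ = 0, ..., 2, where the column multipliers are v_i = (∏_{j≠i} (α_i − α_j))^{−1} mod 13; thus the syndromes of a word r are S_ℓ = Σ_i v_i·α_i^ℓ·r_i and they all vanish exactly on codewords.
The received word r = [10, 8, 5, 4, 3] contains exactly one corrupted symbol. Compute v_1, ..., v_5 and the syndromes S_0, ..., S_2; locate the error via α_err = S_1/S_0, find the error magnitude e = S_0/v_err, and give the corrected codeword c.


S = (10, 12, 4), error at position 5, error magnitude e = 10, c = [10, 8, 5, 4, 6].

Step 1: column multipliers v_i = (∏_{j≠i}(α_i − α_j))^{−1} mod 13.
  i = 1 (α = 11): (11−10)(11−2)(11−8)(11−9) = 1·9·3·2 = 54 ≡ 2, so v_1 = 2^{−1} = 7 (mod 13).
  i = 2 (α = 10): (10−11)(10−2)(10−8)(10−9) = (−1)·8·2·1 = −16 ≡ 10, so v_2 = 10^{−1} = 4 (mod 13).
  i = 3 (α = 2): (2−11)(2−10)(2−8)(2−9) = (−9)·(−8)·(−6)·(−7) = 3024 ≡ 8, so v_3 = 8^{−1} = 5 (mod 13).
  i = 4 (α = 8): (8−11)(8−10)(8−2)(8−9) = (−3)·(−2)·6·(−1) = −36 ≡ 3, so v_4 = 3^{−1} = 9 (mod 13).
  i = 5 (α = 9): (9−11)(9−10)(9−2)(9−8) = (−2)·(−1)·7·1 = 14 ≡ 1, so v_5 = 1^{−1} = 1 (mod 13).
  v = [7, 4, 5, 9, 1].
Step 2: syndromes of r = [10, 8, 5, 4, 3] (all sums mod 13).
  S_0 = Σ v_i r_i = 7·10 + 4·8 + 5·5 + 9·4 + 1·3 = 166 ≡ 10.
  S_1 = Σ v_i α_i r_i = 7·11·10 + 4·10·8 + 5·2·5 + 9·8·4 + 1·9·3 = 1455 ≡ 12.
  α_i^2 mod 13 = [4, 9, 4, 12, 3].
  S_2 = Σ v_i α_i^2 r_i = 7·4·10 + 4·9·8 + 5·4·5 + 9·12·4 + 1·3·3 = 1109 ≡ 4.
  S = (10, 12, 4) ≠ 0, so r is not a codeword (an error is present).
Step 3: locate the error. For a single error e at position i, S_ℓ = v_i·e·α_i^ℓ, so α_err = S_1/S_0.
  S_0^{−1} = 10^{−1} = 4 (mod 13), so α_err = 12·4 = 48 ≡ 9 = α_5. Error position i = 5.
  Consistency check: S_2/S_1 = 4·12 = 48 ≡ 9 = α_err ✓ (single-error assumption holds).
Step 4: error magnitude e = S_0/v_5 = S_0·∏_{j≠5}(α_5 − α_j) = 10·1 = 10 ≡ 10 (mod 13).
Step 5: correct position 5: c_5 = r_5 − e = 3 − 10 ≡ 6 (mod 13). Hence c = [10, 8, 5, 4, 6].
  Check: interpolating c through the α_i gives m(x) = 1 + 2·x (degree < 2) with m(α_i) = c_i for every i, so c is indeed a codeword.


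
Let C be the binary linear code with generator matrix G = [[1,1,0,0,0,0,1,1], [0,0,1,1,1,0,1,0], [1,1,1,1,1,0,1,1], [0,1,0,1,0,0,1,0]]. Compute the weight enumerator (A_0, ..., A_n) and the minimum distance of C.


Weight distribution: A_0 = 1, A_1 = 1, A_2 = 1, A_3 = 5, A_4 = 5, A_5 = 1, A_6 = 1, A_7 = 1. Minimum distance d = 1.

Enumerate all 2^4 = 16 messages m ∈ F_2^4.
For each, compute codeword c = mG in F_2^8, then tally its weight.
  m = 0000 → c = 00000000, weight = 0.
  m = 1000 → c = 11000011, weight = 4.
  m = 0100 → c = 00111010, weight = 4.
  m = 1100 → c = 11111001, weight = 6.
  m = 0010 → c = 11111011, weight = 7.
  m = 1010 → c = 00111000, weight = 3.
  m = 0110 → c = 11000001, weight = 3.
  m = 1110 → c = 00000010, weight = 1.
  m = 0001 → c = 01010010, weight = 3.
  m = 1001 → c = 10010001, weight = 3.
  m = 0101 → c = 01101000, weight = 3.
  m = 1101 → c = 10101011, weight = 5.
  m = 0011 → c = 10101001, weight = 4.
  m = 1011 → c = 01101010, weight = 4.
  m = 0111 → c = 10010011, weight = 4.
  m = 1111 → c = 01010000, weight = 2.
Tally weights:
  weight 0: 1 codewords.
  weight 1: 1 codewords.
  weight 2: 1 codewords.
  weight 3: 5 codewords.
  weight 4: 5 codewords.
  weight 5: 1 codewords.
  weight 6: 1 codewords.
  weight 7: 1 codewords.
Minimum distance d = smallest w > 0 with A_w > 0 = 1.
Sanity: Σ A_w = 16 = 2^4 = 16 ✓.


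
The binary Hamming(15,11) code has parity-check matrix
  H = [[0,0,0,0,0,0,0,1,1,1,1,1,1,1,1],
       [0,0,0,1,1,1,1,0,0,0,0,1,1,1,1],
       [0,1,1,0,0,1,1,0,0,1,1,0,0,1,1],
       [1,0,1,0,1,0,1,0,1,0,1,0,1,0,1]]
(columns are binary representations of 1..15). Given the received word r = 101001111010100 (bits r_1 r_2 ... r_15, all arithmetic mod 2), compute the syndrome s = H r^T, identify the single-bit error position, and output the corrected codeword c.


s = (0, 1, 0, 0)^T, error position = 4, corrected codeword c = 101101111010100

Compute s = H r^T mod 2 one row at a time:
  s_1 = 1 + 1 + 0 + 1 + 0 + 1 + 0 + 0 = 4 ≡ 0 (mod 2).
  s_2 = 0 + 0 + 1 + 1 + 0 + 1 + 0 + 0 = 3 ≡ 1 (mod 2).
  s_3 = 0 + 1 + 1 + 1 + 0 + 1 + 0 + 0 = 4 ≡ 0 (mod 2).
  s_4 = 1 + 1 + 0 + 1 + 1 + 1 + 1 + 0 = 6 ≡ 0 (mod 2).
s = (0, 1, 0, 0)^T — this equals column 4 of H (binary 0100), so error is at position 4.
Correct: flip bit 4 of r = 101001111010100 to get c = 101101111010100.


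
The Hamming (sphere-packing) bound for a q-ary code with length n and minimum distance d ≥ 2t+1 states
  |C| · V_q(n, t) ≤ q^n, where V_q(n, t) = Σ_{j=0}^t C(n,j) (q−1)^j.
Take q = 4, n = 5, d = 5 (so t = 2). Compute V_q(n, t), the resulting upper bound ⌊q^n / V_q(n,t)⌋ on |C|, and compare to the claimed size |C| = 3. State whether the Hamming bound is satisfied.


V_q(n, t) = 106, q^n = 1024, Hamming bound = 9, |C| = 3 ≤ bound (satisfied).

Step 1: Compute V_q(n, t) = Σ_{j=0}^2 C(n, j) (q−1)^j.
  j = 0: C(5,0)·(3)^0 = 1·1 = 1.
  j = 1: C(5,1)·(3)^1 = 5·3 = 15.
  j = 2: C(5,2)·(3)^2 = 10·9 = 90.
  V_q(n, t) = 1 + 15 + 90 = 106.
Step 2: q^n = 4^5 = 1024.
Step 3: Hamming bound ⌊q^n / V_q(n,t)⌋ = ⌊1024/106⌋ = 9.
Step 4: Compare |C| = 3 to 9: satisfied.
The claimed |C| lies below the Hamming bound.


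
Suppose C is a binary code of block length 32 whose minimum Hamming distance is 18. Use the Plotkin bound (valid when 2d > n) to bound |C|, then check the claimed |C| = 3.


Plotkin bound M ≤ 8; given |C| = 3 ≤ bound (satisfied).

Check applicability: 2d = 36, n = 32.
2d − n = 4 > 0, so Plotkin applies.
Compute d/(2d−n) = 18/4 ≈ 4.5000.
⌊d/(2d−n)⌋ = 4.
Plotkin bound: M ≤ 2·4 = 8.
Given |C| = 3, check: satisfied.
This |C| is below the Plotkin bound.


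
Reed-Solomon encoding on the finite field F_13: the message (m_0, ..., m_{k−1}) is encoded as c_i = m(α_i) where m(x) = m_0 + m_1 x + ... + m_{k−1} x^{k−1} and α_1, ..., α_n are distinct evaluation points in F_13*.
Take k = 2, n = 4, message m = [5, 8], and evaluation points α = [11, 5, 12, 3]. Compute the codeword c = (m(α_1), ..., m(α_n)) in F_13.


c = [2, 6, 10, 3]

Message polynomial: m(x) = 5 + 8·x (mod 13).
For each evaluation point α_i, compute m(α_i) mod 13:
  α_1 = 11: Horner steps 8 → 2, so m(11) = 2.
  α_2 = 5: Horner steps 8 → 6, so m(5) = 6.
  α_3 = 12: Horner steps 8 → 10, so m(12) = 10.
  α_4 = 3: Horner steps 8 → 3, so m(3) = 3.
Codeword c = [2, 6, 10, 3] ∈ F_13^4.


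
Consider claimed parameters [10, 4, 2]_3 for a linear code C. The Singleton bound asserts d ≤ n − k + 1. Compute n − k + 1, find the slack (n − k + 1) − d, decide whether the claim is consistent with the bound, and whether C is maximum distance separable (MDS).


Singleton RHS = n − k + 1 = 7, slack = 5, bound satisfied, not MDS.

Singleton bound: d ≤ n − k + 1.
Here n = 10, k = 4, so n − k + 1 = 7.
Given d = 2, check d ≤ 7: YES.
Slack = (n − k + 1) − d = 5.
The code is NOT MDS (slack = 5 > 0).
Description: the claimed parameters are [10, 4, 2]_3; such a code would be non-MDS.


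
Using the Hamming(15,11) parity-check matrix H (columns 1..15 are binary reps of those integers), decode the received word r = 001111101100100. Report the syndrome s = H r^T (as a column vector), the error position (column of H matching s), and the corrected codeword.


s = (1, 1, 0, 1)^T, error position = 13, corrected codeword c = 001111101100000

Compute s = H r^T mod 2 one row at a time:
  s_1 = 0 + 1 + 1 + 0 + 0 + 1 + 0 + 0 = 3 ≡ 1 (mod 2).
  s_2 = 1 + 1 + 1 + 1 + 0 + 1 + 0 + 0 = 5 ≡ 1 (mod 2).
  s_3 = 0 + 1 + 1 + 1 + 1 + 0 + 0 + 0 = 4 ≡ 0 (mod 2).
  s_4 = 0 + 1 + 1 + 1 + 1 + 0 + 1 + 0 = 5 ≡ 1 (mod 2).
s = (1, 1, 0, 1)^T — this equals column 13 of H (binary 1101), so error is at position 13.
Correct: flip bit 13 of r = 001111101100100 to get c = 001111101100000.


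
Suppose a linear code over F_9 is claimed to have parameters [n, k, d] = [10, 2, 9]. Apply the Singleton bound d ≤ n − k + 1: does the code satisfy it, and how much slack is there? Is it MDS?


Singleton RHS = n − k + 1 = 9, slack = 0, bound satisfied, MDS.

Singleton bound: d ≤ n − k + 1.
Here n = 10, k = 2, so n − k + 1 = 9.
Given d = 9, check d ≤ 9: YES.
Slack = (n − k + 1) − d = 0.
The code is MDS (slack = 0).
Description: the claimed parameters are [10, 2, 9]_9; such a code would be MDS (meets Singleton bound).


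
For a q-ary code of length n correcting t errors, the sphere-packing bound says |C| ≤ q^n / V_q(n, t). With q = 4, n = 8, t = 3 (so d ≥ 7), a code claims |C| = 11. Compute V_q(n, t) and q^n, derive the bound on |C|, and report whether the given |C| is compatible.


V_q(n, t) = 1789, q^n = 65536, Hamming bound = 36, |C| = 11 ≤ bound (satisfied).

Step 1: Compute V_q(n, t) = Σ_{j=0}^3 C(n, j) (q−1)^j.
  j = 0: C(8,0)·(3)^0 = 1·1 = 1.
  j = 1: C(8,1)·(3)^1 = 8·3 = 24.
  j = 2: C(8,2)·(3)^2 = 28·9 = 252.
  j = 3: C(8,3)·(3)^3 = 56·27 = 1512.
  V_q(n, t) = 1 + 24 + 252 + 1512 = 1789.
Step 2: q^n = 4^8 = 65536.
Step 3: Hamming bound ⌊q^n / V_q(n,t)⌋ = ⌊65536/1789⌋ = 36.
Step 4: Compare |C| = 11 to 36: satisfied.
The claimed |C| lies below the Hamming bound.


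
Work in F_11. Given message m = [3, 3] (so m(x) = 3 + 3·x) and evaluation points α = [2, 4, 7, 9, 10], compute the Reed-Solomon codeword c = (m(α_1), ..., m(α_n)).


c = [9, 4, 2, 8, 0]

Message polynomial: m(x) = 3 + 3·x (mod 11).
For each evaluation point α_i, compute m(α_i) mod 11:
  α_1 = 2: Horner steps 3 → 9, so m(2) = 9.
  α_2 = 4: Horner steps 3 → 4, so m(4) = 4.
  α_3 = 7: Horner steps 3 → 2, so m(7) = 2.
  α_4 = 9: Horner steps 3 → 8, so m(9) = 8.
  α_5 = 10: Horner steps 3 → 0, so m(10) = 0.
Codeword c = [9, 4, 2, 8, 0] ∈ F_11^5.


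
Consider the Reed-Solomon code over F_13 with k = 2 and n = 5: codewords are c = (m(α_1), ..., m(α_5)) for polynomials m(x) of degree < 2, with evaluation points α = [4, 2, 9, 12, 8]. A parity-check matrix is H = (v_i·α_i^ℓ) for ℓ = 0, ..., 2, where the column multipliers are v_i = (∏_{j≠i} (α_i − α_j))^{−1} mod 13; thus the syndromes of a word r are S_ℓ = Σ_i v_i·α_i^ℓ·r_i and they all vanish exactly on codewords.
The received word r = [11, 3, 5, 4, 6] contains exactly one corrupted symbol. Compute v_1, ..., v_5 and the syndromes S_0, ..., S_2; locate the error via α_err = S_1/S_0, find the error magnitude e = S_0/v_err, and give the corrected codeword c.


S = (1, 8, 12), error at position 5, error magnitude e = 5, c = [11, 3, 5, 4, 1].

Step 1: column multipliers v_i = (∏_{j≠i}(α_i − α_j))^{−1} mod 13.
  i = 1 (α = 4): (4−2)(4−9)(4−12)(4−8) = 2·(−5)·(−8)·(−4) = −320 ≡ 5, so v_1 = 5^{−1} = 8 (mod 13).
  i = 2 (α = 2): (2−4)(2−9)(2−12)(2−8) = (−2)·(−7)·(−10)·(−6) = 840 ≡ 8, so v_2 = 8^{−1} = 5 (mod 13).
  i = 3 (α = 9): (9−4)(9−2)(9−12)(9−8) = 5·7·(−3)·1 = −105 ≡ 12, so v_3 = 12^{−1} = 12 (mod 13).
  i = 4 (α = 12): (12−4)(12−2)(12−9)(12−8) = 8·10·3·4 = 960 ≡ 11, so v_4 = 11^{−1} = 6 (mod 13).
  i = 5 (α = 8): (8−4)(8−2)(8−9)(8−12) = 4·6·(−1)·(−4) = 96 ≡ 5, so v_5 = 5^{−1} = 8 (mod 13).
  v = [8, 5, 12, 6, 8].
Step 2: syndromes of r = [11, 3, 5, 4, 6] (all sums mod 13).
  S_0 = Σ v_i r_i = 8·11 + 5·3 + 12·5 + 6·4 + 8·6 = 235 ≡ 1.
  S_1 = Σ v_i α_i r_i = 8·4·11 + 5·2·3 + 12·9·5 + 6·12·4 + 8·8·6 = 1594 ≡ 8.
  α_i^2 mod 13 = [3, 4, 3, 1, 12].
  S_2 = Σ v_i α_i^2 r_i = 8·3·11 + 5·4·3 + 12·3·5 + 6·1·4 + 8·12·6 = 1104 ≡ 12.
  S = (1, 8, 12) ≠ 0, so r is not a codeword (an error is present).
Step 3: locate the error. For a single error e at position i, S_ℓ = v_i·e·α_i^ℓ, so α_err = S_1/S_0.
  S_0^{−1} = 1^{−1} = 1 (mod 13), so α_err = 8·1 = 8 ≡ 8 = α_5. Error position i = 5.
  Consistency check: S_2/S_1 = 12·5 = 60 ≡ 8 = α_err ✓ (single-error assumption holds).
Step 4: error magnitude e = S_0/v_5 = S_0·∏_{j≠5}(α_5 − α_j) = 1·5 = 5 ≡ 5 (mod 13).
Step 5: correct position 5: c_5 = r_5 − e = 6 − 5 ≡ 1 (mod 13). Hence c = [11, 3, 5, 4, 1].
  Check: interpolating c through the α_i gives m(x) = 8 + 4·x (degree < 2) with m(α_i) = c_i for every i, so c is indeed a codeword.


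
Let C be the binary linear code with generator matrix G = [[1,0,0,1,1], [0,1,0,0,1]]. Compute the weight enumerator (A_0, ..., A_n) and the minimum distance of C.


Weight distribution: A_0 = 1, A_2 = 1, A_3 = 2. Minimum distance d = 2.

Enumerate all 2^2 = 4 messages m ∈ F_2^2.
For each, compute codeword c = mG in F_2^5, then tally its weight.
  m = 00 → c = 00000, weight = 0.
  m = 10 → c = 10011, weight = 3.
  m = 01 → c = 01001, weight = 2.
  m = 11 → c = 11010, weight = 3.
Tally weights:
  weight 0: 1 codewords.
  weight 2: 1 codewords.
  weight 3: 2 codewords.
Minimum distance d = smallest w > 0 with A_w > 0 = 2.
Sanity: Σ A_w = 4 = 2^2 = 4 ✓.


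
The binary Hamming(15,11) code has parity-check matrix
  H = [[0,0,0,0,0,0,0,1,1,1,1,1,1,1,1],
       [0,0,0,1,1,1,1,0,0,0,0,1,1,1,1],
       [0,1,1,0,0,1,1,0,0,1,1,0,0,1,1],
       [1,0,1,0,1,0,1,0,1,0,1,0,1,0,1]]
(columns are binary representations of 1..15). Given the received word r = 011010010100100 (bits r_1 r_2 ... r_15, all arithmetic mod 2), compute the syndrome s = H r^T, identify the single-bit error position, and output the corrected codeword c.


s = (1, 0, 1, 1)^T, error position = 11, corrected codeword c = 011010010110100

Compute s = H r^T mod 2 one row at a time:
  s_1 = 1 + 0 + 1 + 0 + 0 + 1 + 0 + 0 = 3 ≡ 1 (mod 2).
  s_2 = 0 + 1 + 0 + 0 + 0 + 1 + 0 + 0 = 2 ≡ 0 (mod 2).
  s_3 = 1 + 1 + 0 + 0 + 1 + 0 + 0 + 0 = 3 ≡ 1 (mod 2).
  s_4 = 0 + 1 + 1 + 0 + 0 + 0 + 1 + 0 = 3 ≡ 1 (mod 2).
s = (1, 0, 1, 1)^T — this equals column 11 of H (binary 1011), so error is at position 11.
Correct: flip bit 11 of r = 011010010100100 to get c = 011010010110100.


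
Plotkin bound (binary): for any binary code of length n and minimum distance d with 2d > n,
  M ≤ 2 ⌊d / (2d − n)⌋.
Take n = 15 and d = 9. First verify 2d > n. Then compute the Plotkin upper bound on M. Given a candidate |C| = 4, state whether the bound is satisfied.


Plotkin bound M ≤ 6; given |C| = 4 ≤ bound (satisfied).

Check applicability: 2d = 18, n = 15.
2d − n = 3 > 0, so Plotkin applies.
Compute d/(2d−n) = 9/3 ≈ 3.0000.
⌊d/(2d−n)⌋ = 3.
Plotkin bound: M ≤ 2·3 = 6.
Given |C| = 4, check: satisfied.
This |C| is below the Plotkin bound.


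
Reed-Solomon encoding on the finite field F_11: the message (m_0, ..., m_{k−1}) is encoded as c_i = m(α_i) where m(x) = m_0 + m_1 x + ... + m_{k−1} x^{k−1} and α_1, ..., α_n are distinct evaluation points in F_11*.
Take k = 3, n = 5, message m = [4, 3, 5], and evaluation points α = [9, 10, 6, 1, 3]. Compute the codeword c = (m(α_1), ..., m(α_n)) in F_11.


c = [7, 6, 4, 1, 3]

Message polynomial: m(x) = 4 + 3·x + 5·x^2 (mod 11).
For each evaluation point α_i, compute m(α_i) mod 11:
  α_1 = 9: Horner steps 5 → 4 → 7, so m(9) = 7.
  α_2 = 10: Horner steps 5 → 9 → 6, so m(10) = 6.
  α_3 = 6: Horner steps 5 → 0 → 4, so m(6) = 4.
  α_4 = 1: Horner steps 5 → 8 → 1, so m(1) = 1.
  α_5 = 3: Horner steps 5 → 7 → 3, so m(3) = 3.
Codeword c = [7, 6, 4, 1, 3] ∈ F_11^5.
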